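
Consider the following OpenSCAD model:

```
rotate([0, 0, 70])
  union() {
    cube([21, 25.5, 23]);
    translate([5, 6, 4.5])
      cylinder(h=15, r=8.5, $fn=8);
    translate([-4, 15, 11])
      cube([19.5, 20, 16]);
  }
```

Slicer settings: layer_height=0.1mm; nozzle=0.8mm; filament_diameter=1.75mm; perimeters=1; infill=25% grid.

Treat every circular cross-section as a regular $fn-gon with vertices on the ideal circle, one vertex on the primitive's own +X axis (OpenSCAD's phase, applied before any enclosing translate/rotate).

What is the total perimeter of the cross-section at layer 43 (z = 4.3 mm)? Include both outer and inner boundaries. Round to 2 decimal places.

At z = 4.3 mm: the cube (footprint 21×25.5) is included at this height (perimeter 93.00 mm); the cylinder at (5, 6) does not reach this height (z outside [4.5, 19.5]); the cube at (-4, 15) is not intersected at this z (z outside [11, 27]); Combining (union): only the 21×25.5 cube is present, so the union is just that shape — boundary = 93.00 mm; (whole slice rotated 70° about Z — lengths, areas and connectivity unchanged). Overall, the cross-section is a single solid region. Total boundary length (outer) = 93.00 mm.

93.00 mm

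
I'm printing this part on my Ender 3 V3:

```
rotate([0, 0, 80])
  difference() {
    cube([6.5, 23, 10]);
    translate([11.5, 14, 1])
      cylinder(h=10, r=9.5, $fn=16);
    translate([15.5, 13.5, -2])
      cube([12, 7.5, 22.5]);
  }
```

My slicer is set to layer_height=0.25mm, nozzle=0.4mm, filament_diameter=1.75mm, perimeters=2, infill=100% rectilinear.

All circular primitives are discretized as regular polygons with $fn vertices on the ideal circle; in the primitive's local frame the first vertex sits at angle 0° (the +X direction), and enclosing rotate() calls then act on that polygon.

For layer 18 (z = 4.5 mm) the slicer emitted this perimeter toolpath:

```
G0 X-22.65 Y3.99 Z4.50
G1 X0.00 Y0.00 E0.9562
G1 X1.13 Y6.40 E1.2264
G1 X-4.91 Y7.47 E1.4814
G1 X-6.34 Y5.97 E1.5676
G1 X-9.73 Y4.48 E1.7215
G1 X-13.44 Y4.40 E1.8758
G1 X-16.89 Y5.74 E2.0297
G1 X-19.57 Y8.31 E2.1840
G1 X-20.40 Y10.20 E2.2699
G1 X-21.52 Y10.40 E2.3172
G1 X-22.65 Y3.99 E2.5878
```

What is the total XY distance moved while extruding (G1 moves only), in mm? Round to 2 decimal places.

Sum the Euclidean lengths of each G1 segment: total = 62.24 mm.

62.24 mm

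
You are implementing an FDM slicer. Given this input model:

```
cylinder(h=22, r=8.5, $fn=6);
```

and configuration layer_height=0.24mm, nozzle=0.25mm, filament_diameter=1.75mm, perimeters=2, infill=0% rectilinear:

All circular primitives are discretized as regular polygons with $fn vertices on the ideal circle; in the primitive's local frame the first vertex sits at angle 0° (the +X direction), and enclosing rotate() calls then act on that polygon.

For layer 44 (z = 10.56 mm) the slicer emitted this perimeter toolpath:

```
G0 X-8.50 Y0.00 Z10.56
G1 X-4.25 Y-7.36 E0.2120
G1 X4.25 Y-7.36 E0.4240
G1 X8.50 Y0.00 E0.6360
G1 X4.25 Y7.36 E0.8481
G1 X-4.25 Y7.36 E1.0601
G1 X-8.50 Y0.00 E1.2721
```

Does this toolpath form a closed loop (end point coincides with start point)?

Start point (G0): (-8.50, 0.00). End point (last G1): the path returns to the start — closed.

yes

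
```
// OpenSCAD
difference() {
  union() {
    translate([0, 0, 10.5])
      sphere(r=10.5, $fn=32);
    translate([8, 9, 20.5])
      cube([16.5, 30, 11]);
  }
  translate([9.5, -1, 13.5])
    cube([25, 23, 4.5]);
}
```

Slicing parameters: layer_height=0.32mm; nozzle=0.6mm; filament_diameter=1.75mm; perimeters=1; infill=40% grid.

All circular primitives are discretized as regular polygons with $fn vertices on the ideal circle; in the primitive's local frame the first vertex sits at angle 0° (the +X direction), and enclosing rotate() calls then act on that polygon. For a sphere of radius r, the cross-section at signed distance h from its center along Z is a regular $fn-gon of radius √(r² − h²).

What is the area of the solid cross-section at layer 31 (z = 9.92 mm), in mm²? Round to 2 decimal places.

At z = 9.92 mm: the sphere: section is a regular 32-gon, circumradius = √(r²−h²) = √(10.5²−0.58²) = 10.484 (area = (32/2)·10.484²·sin(360°/32) = 343.09 mm²); the cube at (8, 9) does not reach this height (z outside [20.5, 31.5]); Taking the union: only the r=10.5 sphere is present, so the union is just that shape — area = 343.09 mm²; the cube at (9.5, -1) does not reach this height (z outside [13.5, 18]); After the difference (first − rest): none of the subtracted shapes is present at this height, so that combined region is unchanged — area = 343.09 mm². Overall, the cross-section is a single solid region. Net area = 343.09 mm².

343.09 mm²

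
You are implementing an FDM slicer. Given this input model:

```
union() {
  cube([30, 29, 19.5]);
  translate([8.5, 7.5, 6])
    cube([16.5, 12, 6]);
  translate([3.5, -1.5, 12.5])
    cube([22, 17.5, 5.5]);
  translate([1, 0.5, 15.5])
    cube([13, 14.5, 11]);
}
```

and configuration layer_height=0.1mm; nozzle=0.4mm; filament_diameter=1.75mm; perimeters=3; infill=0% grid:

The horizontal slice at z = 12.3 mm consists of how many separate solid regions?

At z = 12.3 mm: the cube is present — its section is the full 30×29 rectangle; the cube at (8.5, 7.5) is not intersected at this z (z outside [6, 12]); the cube at (3.5, -1.5) does not reach this height (z outside [12.5, 18]); the cube at (1, 0.5) does not reach this height (z outside [15.5, 26.5]); Taking the union: only the 30×29 cube is present, so the union is just that shape — 1 connected region. The result has 1 disconnected region.

1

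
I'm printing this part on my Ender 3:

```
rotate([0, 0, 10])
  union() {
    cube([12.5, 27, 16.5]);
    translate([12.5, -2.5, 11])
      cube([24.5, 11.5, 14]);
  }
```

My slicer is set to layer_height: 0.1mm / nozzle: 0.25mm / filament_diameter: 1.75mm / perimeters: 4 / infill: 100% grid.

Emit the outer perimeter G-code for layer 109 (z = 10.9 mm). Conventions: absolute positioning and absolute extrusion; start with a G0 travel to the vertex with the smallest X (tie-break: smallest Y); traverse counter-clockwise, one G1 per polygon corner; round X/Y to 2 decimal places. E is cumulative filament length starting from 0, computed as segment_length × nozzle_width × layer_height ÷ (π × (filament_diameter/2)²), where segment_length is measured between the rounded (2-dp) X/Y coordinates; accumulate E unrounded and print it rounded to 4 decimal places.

At z = 10.9 mm: the cube (footprint 12.5×27) is included at this height; the cube at (12.5, -2.5) is not intersected at this z (z outside [11, 25]); Merging all regions: only the 12.5×27 cube is present, so the union is just that shape — 1 connected region; (rotated 10° about Z; rotation is an isometry so areas/perimeters/island counts are preserved). The outline is a single polygon with 4 vertices. Extrusion per mm of travel: 0.25 × 0.1 / (π × 0.875²) = 0.010394. Accumulating E over each segment gives final E = 0.8211.

G0 X-4.69 Y26.59 Z10.90
G1 X0.00 Y0.00 E0.2806
G1 X12.31 Y2.17 E0.4106
G1 X7.62 Y28.76 E0.6912
G1 X-4.69 Y26.59 E0.8211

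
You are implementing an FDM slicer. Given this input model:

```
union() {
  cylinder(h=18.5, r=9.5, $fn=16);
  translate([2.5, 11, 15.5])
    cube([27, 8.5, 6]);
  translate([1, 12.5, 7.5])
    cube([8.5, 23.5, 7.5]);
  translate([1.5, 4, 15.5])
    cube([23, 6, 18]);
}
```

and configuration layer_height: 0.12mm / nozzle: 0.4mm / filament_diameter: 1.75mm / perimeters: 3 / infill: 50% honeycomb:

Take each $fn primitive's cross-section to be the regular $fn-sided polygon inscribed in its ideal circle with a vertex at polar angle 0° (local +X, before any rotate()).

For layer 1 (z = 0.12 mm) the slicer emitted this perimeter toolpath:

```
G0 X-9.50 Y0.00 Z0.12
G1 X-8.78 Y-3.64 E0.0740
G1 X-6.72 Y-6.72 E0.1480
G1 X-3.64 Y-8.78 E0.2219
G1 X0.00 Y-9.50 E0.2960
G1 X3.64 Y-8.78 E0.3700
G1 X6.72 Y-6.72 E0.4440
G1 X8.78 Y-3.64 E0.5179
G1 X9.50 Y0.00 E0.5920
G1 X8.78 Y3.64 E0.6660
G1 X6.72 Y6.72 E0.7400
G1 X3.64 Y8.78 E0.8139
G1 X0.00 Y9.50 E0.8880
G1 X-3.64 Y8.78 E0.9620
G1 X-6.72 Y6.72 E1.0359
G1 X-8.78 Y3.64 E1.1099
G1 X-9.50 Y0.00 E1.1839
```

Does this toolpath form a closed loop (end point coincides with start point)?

yes

Start point (G0): (-9.50, 0.00). End point (last G1): the path returns to the start — closed.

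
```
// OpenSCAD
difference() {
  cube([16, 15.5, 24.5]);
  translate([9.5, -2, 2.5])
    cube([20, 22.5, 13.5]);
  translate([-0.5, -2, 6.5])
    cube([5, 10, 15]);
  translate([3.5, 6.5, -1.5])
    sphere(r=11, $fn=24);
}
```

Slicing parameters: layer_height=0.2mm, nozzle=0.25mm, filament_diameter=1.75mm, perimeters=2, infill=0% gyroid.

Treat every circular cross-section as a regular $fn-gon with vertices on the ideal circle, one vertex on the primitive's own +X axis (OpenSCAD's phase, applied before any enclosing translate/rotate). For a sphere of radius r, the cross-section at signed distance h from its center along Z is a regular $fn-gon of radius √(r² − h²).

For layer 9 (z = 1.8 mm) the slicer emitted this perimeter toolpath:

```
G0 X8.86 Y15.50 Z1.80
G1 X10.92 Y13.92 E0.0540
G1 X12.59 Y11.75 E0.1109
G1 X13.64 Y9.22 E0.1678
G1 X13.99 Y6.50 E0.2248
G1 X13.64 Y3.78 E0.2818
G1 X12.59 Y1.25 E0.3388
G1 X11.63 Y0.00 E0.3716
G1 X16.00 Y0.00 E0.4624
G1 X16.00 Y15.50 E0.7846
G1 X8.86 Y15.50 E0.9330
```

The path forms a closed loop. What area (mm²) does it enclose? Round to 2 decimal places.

Apply the shoelace formula to the sequence of (X, Y) vertices; enclosed area = 50.21 mm².

50.21 mm²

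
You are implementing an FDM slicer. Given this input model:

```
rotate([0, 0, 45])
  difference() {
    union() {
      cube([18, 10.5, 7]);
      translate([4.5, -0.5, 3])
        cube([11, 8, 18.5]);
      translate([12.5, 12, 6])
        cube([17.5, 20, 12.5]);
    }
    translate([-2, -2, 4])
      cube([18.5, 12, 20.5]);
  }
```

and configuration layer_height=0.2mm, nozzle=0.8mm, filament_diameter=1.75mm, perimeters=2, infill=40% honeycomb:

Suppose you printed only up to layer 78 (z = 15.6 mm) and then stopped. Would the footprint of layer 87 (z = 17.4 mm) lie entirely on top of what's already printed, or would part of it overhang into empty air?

Compare the two slices. At z = 15.6: the cube is not intersected at this z (z outside [0, 7]); the cube at (4.5, -0.5) (footprint 11×8) is included at this height (area 88.00 mm²); the cube at (12.5, 12) (footprint 17.5×20) is included at this height (area 350.00 mm²); Taking the union: the 2 present regions are separate (no shared area or edge), so areas and boundary lengths simply add and each stays a separate island — area = 438.00 mm²; the 18.5×12 cube at (-2, -2) contributes its full rectangle (area 222.00 mm²); Subtracting the remaining from the first: starting from that combined region (438.00 mm²), the 18.5×12 cube at (-2, -2) partially overlaps it — only the 88.00 mm² overlap (of its 222.00 mm²) is removed, clipping the outline — area = 350.00 mm²; (whole slice rotated 45° about Z — lengths, areas and connectivity unchanged). At z = 17.4: the cube is absent (z outside [0, 7]); the cube at (4.5, -0.5) (footprint 11×8) is included at this height (area 88.00 mm²); the 17.5×20 cube at (12.5, 12) contributes its full rectangle (area 350.00 mm²); Merging all regions: the 2 present regions are separate (no shared area or edge), so areas and boundary lengths simply add and each stays a separate island — area = 438.00 mm²; the cube at (-2, -2) is present — its section is the full 18.5×12 rectangle (area 222.00 mm²); Subtracting the remaining from the first: starting from the result so far (438.00 mm²), the 18.5×12 cube at (-2, -2) partially overlaps it — only the 88.00 mm² overlap (of its 222.00 mm²) is removed, clipping the outline — area = 350.00 mm²; (rotated 45° about Z; rotation is an isometry so areas/perimeters/island counts are preserved). Checking containment: the cross-section at z = 17.4 is a subset of the cross-section at z = 15.6.

entirely on top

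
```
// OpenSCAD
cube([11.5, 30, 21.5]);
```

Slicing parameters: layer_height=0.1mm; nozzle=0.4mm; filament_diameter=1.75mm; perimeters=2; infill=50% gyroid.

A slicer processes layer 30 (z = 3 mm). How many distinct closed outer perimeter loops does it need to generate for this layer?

1

At z = 3 mm: the 11.5×30 cube contributes its full rectangle. The result has 1 disconnected region.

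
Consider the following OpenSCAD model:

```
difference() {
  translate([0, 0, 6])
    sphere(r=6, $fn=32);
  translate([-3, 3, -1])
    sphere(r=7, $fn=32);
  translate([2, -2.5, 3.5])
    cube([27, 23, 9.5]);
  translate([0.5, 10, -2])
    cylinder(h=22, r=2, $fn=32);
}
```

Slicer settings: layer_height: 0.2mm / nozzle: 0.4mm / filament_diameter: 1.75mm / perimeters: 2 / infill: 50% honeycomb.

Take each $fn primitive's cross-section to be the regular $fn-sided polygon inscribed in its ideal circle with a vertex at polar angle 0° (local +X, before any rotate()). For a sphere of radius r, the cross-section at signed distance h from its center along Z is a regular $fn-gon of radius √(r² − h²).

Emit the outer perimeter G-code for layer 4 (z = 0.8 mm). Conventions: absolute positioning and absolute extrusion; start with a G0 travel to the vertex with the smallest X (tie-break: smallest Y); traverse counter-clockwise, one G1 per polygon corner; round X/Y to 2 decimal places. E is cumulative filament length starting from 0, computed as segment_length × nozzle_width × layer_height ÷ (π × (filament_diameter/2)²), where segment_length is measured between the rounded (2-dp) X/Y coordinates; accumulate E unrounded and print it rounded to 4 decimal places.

G0 X0.08 Y-2.99 Z0.80
G1 X0.58 Y-2.94 E0.0167
G1 X1.15 Y-2.77 E0.0365
G1 X1.66 Y-2.49 E0.0558
G1 X2.12 Y-2.12 E0.0755
G1 X2.49 Y-1.66 E0.0951
G1 X2.77 Y-1.15 E0.1145
G1 X2.94 Y-0.58 E0.1343
G1 X2.99 Y-0.08 E0.1510
G1 X2.62 Y-0.76 E0.1767
G1 X1.78 Y-1.78 E0.2207
G1 X0.76 Y-2.62 E0.2646
G1 X0.08 Y-2.99 E0.2904

At z = 0.8 mm: the r=6 sphere contributes a regular 32-gon of circumradius √(6²−5.2²) = 2.993; the r=7 sphere at (-3, 3) contributes a regular 32-gon of circumradius √(7²−1.8²) = 6.765; the cube at (2, -2.5) is absent (z outside [3.5, 13]); the cylinder at (0.5, 10): section is a regular 32-gon, circumradius r=2; Taking the first minus the rest: starting from the r=6 sphere, the r=7 sphere at (-3, 3) partially overlaps it — only the 26.60 mm² overlap (of its 142.84 mm²) is removed, clipping the outline; the r=2 cylinder at (0.5, 10) misses the remaining region (no effect) — 1 connected region. The outline is a single polygon with 12 vertices. Extrusion per mm of travel: 0.4 × 0.2 / (π × 0.875²) = 0.033260. Accumulating E over each segment gives final E = 0.2904.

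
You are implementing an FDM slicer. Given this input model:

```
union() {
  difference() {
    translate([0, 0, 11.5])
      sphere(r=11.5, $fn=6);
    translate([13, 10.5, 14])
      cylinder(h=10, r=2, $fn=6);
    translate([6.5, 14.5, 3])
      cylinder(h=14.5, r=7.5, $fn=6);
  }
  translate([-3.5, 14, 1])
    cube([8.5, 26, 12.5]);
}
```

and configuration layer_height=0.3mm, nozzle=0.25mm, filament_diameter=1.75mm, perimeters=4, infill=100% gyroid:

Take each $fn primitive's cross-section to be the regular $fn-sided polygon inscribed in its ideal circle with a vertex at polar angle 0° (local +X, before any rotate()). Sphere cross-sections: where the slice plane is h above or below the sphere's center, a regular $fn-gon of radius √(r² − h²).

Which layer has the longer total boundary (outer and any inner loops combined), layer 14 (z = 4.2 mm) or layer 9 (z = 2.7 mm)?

layer 14 (z = 4.2 mm)

Layer 14 (z = 4.2): the sphere: section is a regular 6-gon, circumradius = √(r²−h²) = √(11.5²−7.3²) = 8.886 (perimeter = 2·6·8.886·sin(180°/6) = 53.32 mm); the cylinder at (13, 10.5) is absent (z outside [14, 24]); the cylinder at (6.5, 14.5): section is a regular 6-gon, circumradius r=7.5 (perimeter = 2·6·7.500·sin(180°/6) = 45.00 mm); After the difference (first − rest): starting from the r=11.5 sphere, the r=7.5 cylinder at (6.5, 14.5) misses the remaining region (no effect) — boundary = 53.32 mm; the 8.5×26 cube at (-3.5, 14) contributes its full rectangle (perimeter 69.00 mm); Taking the union: the 2 present regions are separate (no shared area or edge), so areas and boundary lengths simply add and each stays a separate island — boundary = 122.32 mm. So its perimeter = 122.32 mm. Layer 9 (z = 2.7): the sphere: section is a regular 6-gon, circumradius = √(r²−h²) = √(11.5²−8.8²) = 7.403 (perimeter = 2·6·7.403·sin(180°/6) = 44.42 mm); the cylinder at (13, 10.5) is not intersected at this z (z outside [14, 24]); the cylinder at (6.5, 14.5) is not intersected at this z (z outside [3, 17.5]); Subtracting the remaining from the first: none of the subtracted shapes is present at this height, so the r=11.5 sphere is unchanged — boundary = 44.42 mm; the cube at (-3.5, 14) is present — its section is the full 8.5×26 rectangle (perimeter 69.00 mm); Taking the union: the 2 present regions are separate (no shared area or edge), so areas and boundary lengths simply add and each stays a separate island — boundary = 113.42 mm. So its perimeter = 113.42 mm. Layer 14 is larger (122.32 vs 113.42 mm).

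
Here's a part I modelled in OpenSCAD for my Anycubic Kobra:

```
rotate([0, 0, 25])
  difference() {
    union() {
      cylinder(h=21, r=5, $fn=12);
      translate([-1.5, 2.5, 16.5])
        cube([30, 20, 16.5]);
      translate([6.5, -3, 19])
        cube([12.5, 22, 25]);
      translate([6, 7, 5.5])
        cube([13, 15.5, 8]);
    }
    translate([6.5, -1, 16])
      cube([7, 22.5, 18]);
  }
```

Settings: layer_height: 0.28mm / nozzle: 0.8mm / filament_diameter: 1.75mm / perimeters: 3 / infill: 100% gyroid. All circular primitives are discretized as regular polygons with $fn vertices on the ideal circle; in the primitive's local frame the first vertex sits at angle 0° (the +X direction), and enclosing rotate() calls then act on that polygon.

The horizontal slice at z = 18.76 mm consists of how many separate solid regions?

1

At z = 18.76 mm: the r=5 cylinder contributes a regular 12-gon of circumradius 5; the cube at (-1.5, 2.5) is present — its section is the full 30×20 rectangle; the cube at (6.5, -3) is not intersected at this z (z outside [19, 44]); the cube at (6, 7) is not intersected at this z (z outside [5.5, 13.5]); Merging all regions: the regions partially overlap (shared area 10.54 mm²), so overlapping operands fuse into one piece — 1 connected region; the 7×22.5 cube at (6.5, -1) contributes its full rectangle; After the difference (first − rest): starting from that combined region, the 7×22.5 cube at (6.5, -1) partially overlaps it — only the 133.00 mm² overlap (of its 157.50 mm²) is removed, clipping the outline — 1 connected region; (rotated 25° about Z; rotation is an isometry so areas/perimeters/island counts are preserved). The result has 1 disconnected region.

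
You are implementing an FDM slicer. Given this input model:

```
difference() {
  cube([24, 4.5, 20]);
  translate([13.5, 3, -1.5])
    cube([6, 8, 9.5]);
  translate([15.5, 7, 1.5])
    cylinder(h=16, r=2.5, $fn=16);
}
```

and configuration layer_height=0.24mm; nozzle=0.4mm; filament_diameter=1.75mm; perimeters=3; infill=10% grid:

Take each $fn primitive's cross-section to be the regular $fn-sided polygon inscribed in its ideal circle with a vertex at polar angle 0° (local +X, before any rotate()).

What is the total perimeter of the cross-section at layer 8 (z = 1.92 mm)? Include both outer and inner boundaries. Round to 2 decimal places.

At z = 1.92 mm: the 24×4.5 cube contributes its full rectangle (perimeter 57.00 mm); the 6×8 cube at (13.5, 3) contributes its full rectangle (perimeter 28.00 mm); the r=2.5 cylinder at (15.5, 7) gives a regular 16-gon of circumradius 2.5 (constant along its height) (perimeter = 2·16·2.500·sin(180°/16) = 15.61 mm); Taking the first minus the rest: starting from the 24×4.5 cube, the 6×8 cube at (13.5, 3) partially overlaps it — only the 9.00 mm² overlap (of its 48.00 mm²) is removed, clipping the outline; the r=2.5 cylinder at (15.5, 7) misses the remaining region (no effect) — boundary = 60.00 mm. Overall, the cross-section is a single solid region. Total boundary length (outer) = 60.00 mm.

60.00 mm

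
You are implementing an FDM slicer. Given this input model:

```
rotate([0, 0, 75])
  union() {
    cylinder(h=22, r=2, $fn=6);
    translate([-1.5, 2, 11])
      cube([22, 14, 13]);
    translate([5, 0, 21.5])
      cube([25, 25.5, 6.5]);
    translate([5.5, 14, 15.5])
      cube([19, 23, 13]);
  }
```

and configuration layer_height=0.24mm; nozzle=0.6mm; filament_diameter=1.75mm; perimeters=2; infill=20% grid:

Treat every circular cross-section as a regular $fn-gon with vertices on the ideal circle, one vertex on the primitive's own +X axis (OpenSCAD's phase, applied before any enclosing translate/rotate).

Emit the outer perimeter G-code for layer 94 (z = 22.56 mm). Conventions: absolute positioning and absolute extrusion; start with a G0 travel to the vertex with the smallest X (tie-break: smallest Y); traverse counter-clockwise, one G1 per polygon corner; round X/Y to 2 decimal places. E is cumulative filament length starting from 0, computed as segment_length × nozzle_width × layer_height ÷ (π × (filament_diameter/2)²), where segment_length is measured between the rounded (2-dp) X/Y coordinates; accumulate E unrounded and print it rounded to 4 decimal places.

G0 X-34.32 Y14.89 Z22.56
G1 X-23.21 Y11.91 E0.6886
G1 X-23.34 Y11.43 E0.7184
G1 X-14.16 Y8.97 E1.2874
G1 X-15.84 Y2.69 E1.6766
G1 X-2.32 Y-0.93 E2.5145
G1 X-0.64 Y5.35 E2.9037
G1 X1.29 Y4.83 E3.0234
G1 X7.76 Y28.98 E4.5202
G1 X-16.87 Y35.58 E6.0468
G1 X-18.29 Y30.27 E6.3758
G1 X-29.40 Y33.24 E7.0643
G1 X-34.32 Y14.89 E8.2017

At z = 22.56 mm: the cylinder is not intersected at this z (z outside [0, 22]); the cube at (-1.5, 2) is present — its section is the full 22×14 rectangle; the cube at (5, 0) is present — its section is the full 25×25.5 rectangle; the cube at (5.5, 14) is present — its section is the full 19×23 rectangle; Merging all regions: the regions partially overlap (shared area 435.50 mm²), so overlapping operands fuse into one piece — 1 connected region; (whole slice rotated 75° about Z — lengths, areas and connectivity unchanged). The outline is a single polygon with 12 vertices. Extrusion per mm of travel: 0.6 × 0.24 / (π × 0.875²) = 0.059868. Accumulating E over each segment gives final E = 8.2017.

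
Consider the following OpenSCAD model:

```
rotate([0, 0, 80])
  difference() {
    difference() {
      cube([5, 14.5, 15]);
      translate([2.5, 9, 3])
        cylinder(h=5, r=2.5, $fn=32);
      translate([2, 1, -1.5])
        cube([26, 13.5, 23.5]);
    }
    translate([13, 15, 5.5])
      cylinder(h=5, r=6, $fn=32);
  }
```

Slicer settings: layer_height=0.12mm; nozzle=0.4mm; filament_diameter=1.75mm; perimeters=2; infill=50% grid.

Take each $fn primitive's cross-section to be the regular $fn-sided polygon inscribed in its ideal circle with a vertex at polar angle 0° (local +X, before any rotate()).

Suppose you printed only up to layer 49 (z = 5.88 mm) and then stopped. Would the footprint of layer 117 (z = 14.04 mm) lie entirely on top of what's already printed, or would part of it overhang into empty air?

part overhangs

Compare the two slices. At z = 5.88: the cube is present — its section is the full 5×14.5 rectangle (area 72.50 mm²); the r=2.5 cylinder at (2.5, 9) gives a regular 32-gon of circumradius 2.5 (constant along its height) (area = (32/2)·2.500²·sin(360°/32) = 19.51 mm²); the cube at (2, 1) (footprint 26×13.5) is included at this height (area 351.00 mm²); After the difference (first − rest): starting from the 5×14.5 cube (72.50 mm²), the r=2.5 cylinder at (2.5, 9) lies inside it touching the edge (removes its full 19.51 mm²); the 26×13.5 cube at (2, 1) partially overlaps it — only the 28.27 mm² overlap (of its 351.00 mm²) is removed, clipping the outline — area = 24.72 mm²; the cylinder at (13, 15): section is a regular 32-gon, circumradius r=6 (area = (32/2)·6.000²·sin(360°/32) = 112.37 mm²); Subtracting the remaining from the first: starting from the result so far (24.72 mm²), the r=6 cylinder at (13, 15) misses the remaining region (no effect) — area = 24.72 mm²; (rotated 80° about Z; rotation is an isometry so areas/perimeters/island counts are preserved). At z = 14.04: the 5×14.5 cube contributes its full rectangle (area 72.50 mm²); the cylinder at (2.5, 9) is not intersected at this z (z outside [3, 8]); the 26×13.5 cube at (2, 1) contributes its full rectangle (area 351.00 mm²); After the difference (first − rest): starting from the 5×14.5 cube (72.50 mm²), the 26×13.5 cube at (2, 1) partially overlaps it — only the 40.50 mm² overlap (of its 351.00 mm²) is removed, clipping the outline — area = 32.00 mm²; the cylinder at (13, 15) is not intersected at this z (z outside [5.5, 10.5]); Taking the first minus the rest: none of the subtracted shapes is present at this height, so that combined region is unchanged — area = 32.00 mm²; (whole slice rotated 80° about Z — lengths, areas and connectivity unchanged). Checking containment: at z = 14.04 the cross-section extends beyond the z = 5.88 cross-section by about 7.28 mm².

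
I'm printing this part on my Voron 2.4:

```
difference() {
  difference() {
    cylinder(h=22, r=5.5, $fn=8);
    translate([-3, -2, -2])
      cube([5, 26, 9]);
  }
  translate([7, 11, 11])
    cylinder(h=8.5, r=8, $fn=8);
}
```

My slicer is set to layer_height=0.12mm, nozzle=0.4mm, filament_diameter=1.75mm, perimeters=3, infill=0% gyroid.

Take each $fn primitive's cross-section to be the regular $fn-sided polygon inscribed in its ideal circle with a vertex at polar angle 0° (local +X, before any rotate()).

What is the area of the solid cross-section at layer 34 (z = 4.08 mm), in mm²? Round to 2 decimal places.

At z = 4.08 mm: the r=5.5 cylinder gives a regular 8-gon of circumradius 5.5 (constant along its height) (area = (8/2)·5.500²·sin(360°/8) = 85.56 mm²); the cube at (-3, -2) is present — its section is the full 5×26 rectangle (area 130.00 mm²); Taking the first minus the rest: starting from the r=5.5 cylinder (85.56 mm²), the 5×26 cube at (-3, -2) partially overlaps it — only the 34.81 mm² overlap (of its 130.00 mm²) is removed, clipping the outline — area = 50.75 mm²; the cylinder at (7, 11) does not reach this height (z outside [11, 19.5]); Subtracting the remaining from the first: none of the subtracted shapes is present at this height, so that combined region is unchanged — area = 50.75 mm². Overall, the cross-section is a single solid region. Net area = 50.75 mm².

50.75 mm²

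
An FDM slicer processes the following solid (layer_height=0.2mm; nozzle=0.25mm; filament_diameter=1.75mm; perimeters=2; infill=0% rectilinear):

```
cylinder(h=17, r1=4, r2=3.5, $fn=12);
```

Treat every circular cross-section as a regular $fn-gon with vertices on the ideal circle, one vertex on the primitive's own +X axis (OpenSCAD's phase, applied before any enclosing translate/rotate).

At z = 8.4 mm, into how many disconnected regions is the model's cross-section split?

At z = 8.4 mm: the cone (r1=4→r2=3.5) has section circumradius 3.753 here — a regular 12-gon. The result has 1 disconnected region.

1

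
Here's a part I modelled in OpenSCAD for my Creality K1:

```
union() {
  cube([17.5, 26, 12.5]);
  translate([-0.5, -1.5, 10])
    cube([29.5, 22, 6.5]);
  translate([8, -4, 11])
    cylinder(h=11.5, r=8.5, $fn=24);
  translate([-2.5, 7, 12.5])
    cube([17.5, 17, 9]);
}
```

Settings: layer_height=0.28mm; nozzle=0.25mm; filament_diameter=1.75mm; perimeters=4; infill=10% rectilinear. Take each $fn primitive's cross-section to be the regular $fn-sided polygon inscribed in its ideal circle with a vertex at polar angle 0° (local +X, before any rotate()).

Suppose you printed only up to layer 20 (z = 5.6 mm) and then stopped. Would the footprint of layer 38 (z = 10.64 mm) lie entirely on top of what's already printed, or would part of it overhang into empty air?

Compare the two slices. At z = 5.6: the cube (footprint 17.5×26) is included at this height (area 455.00 mm²); the cube at (-0.5, -1.5) is absent (z outside [10, 16.5]); the cylinder at (8, -4) is absent (z outside [11, 22.5]); the cube at (-2.5, 7) is absent (z outside [12.5, 21.5]); Merging all regions: only the 17.5×26 cube is present, so the union is just that shape — area = 455.00 mm². At z = 10.64: the 17.5×26 cube contributes its full rectangle (area 455.00 mm²); the cube at (-0.5, -1.5) is present — its section is the full 29.5×22 rectangle (area 649.00 mm²); the cylinder at (8, -4) is not intersected at this z (z outside [11, 22.5]); the cube at (-2.5, 7) does not reach this height (z outside [12.5, 21.5]); Taking the union: the regions partially overlap — summed areas 1104.00 mm² minus the doubly-counted overlap 358.75 mm² gives 745.25 mm² — area = 745.25 mm². Checking containment: at z = 10.64 the cross-section extends beyond the z = 5.6 cross-section by about 290.25 mm².

part overhangs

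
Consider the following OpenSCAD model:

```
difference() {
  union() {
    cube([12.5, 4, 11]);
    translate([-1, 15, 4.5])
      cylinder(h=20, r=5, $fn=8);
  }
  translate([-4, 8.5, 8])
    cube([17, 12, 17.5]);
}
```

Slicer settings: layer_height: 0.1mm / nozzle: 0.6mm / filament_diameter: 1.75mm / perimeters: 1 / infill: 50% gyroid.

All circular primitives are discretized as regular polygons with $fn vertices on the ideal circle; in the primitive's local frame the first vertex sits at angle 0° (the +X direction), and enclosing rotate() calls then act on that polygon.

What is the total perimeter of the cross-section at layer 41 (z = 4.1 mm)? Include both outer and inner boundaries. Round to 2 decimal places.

At z = 4.1 mm: the cube (footprint 12.5×4) is included at this height (perimeter 33.00 mm); the cylinder at (-1, 15) does not reach this height (z outside [4.5, 24.5]); Taking the union: only the 12.5×4 cube is present, so the union is just that shape — boundary = 33.00 mm; the cube at (-4, 8.5) does not reach this height (z outside [8, 25.5]); Subtracting the remaining from the first: none of the subtracted shapes is present at this height, so the result so far is unchanged — boundary = 33.00 mm. Overall, the cross-section is a single solid region. Total boundary length (outer) = 33.00 mm.

33.00 mm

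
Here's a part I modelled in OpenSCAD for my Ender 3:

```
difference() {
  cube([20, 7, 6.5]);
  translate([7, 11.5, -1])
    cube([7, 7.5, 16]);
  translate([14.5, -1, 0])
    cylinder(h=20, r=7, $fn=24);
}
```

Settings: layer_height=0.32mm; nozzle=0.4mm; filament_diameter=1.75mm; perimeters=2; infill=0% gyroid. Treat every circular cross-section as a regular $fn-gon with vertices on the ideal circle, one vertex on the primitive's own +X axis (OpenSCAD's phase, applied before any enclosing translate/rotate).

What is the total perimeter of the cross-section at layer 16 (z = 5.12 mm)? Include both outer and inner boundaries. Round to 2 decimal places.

54.74 mm

At z = 5.12 mm: the cube (footprint 20×7) is included at this height (perimeter 54.00 mm); the cube at (7, 11.5) (footprint 7×7.5) is included at this height (perimeter 29.00 mm); the cylinder at (14.5, -1): section is a regular 24-gon, circumradius r=7 (perimeter = 2·24·7.000·sin(180°/24) = 43.86 mm); After the difference (first − rest): starting from the 20×7 cube, the 7×7.5 cube at (7, 11.5) misses the remaining region (no effect); the r=7 cylinder at (14.5, -1) partially overlaps it — only the 59.41 mm² overlap (of its 152.19 mm²) is removed, clipping the outline — boundary = 54.74 mm. Overall, the cross-section is a single solid region. Total boundary length (outer) = 54.74 mm.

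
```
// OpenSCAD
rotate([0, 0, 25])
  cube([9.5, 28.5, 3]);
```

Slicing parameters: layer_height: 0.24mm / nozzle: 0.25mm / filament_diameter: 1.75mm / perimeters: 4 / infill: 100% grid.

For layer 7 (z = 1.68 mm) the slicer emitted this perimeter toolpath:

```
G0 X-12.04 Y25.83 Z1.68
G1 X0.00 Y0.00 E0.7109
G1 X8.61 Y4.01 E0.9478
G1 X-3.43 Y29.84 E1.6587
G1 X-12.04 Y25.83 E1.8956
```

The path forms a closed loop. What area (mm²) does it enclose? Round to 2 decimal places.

Apply the shoelace formula to the sequence of (X, Y) vertices; enclosed area = 270.68 mm².

270.68 mm²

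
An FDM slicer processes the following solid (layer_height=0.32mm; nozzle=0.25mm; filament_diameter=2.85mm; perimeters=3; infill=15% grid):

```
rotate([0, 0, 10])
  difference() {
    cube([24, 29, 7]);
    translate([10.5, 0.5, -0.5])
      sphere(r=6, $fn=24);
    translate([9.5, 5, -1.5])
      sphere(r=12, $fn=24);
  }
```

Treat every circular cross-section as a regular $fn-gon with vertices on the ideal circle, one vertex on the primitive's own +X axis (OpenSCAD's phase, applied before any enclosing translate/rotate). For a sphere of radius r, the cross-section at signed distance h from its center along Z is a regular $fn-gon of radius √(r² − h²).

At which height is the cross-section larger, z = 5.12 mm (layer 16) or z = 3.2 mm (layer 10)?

Layer 16 (z = 5.12): the cube (footprint 24×29) is included at this height (area 696.00 mm²); the sphere at (10.5, 0.5): section is a regular 24-gon, circumradius = √(r²−h²) = √(6²−5.62²) = 2.101 (area = (24/2)·2.101²·sin(360°/24) = 13.71 mm²); the sphere at (9.5, 5): section is a regular 24-gon, circumradius = √(r²−h²) = √(12²−6.62²) = 10.009 (area = (24/2)·10.009²·sin(360°/24) = 311.13 mm²); Subtracting the remaining from the first: starting from the 24×29 cube (696.00 mm²), the r=6 sphere at (10.5, 0.5) partially overlaps it — only the 8.93 mm² overlap (of its 13.71 mm²) is removed, clipping the outline; the r=12 sphere at (9.5, 5) partially overlaps it — only the 239.97 mm² overlap (of its 311.13 mm²) is removed, clipping the outline — area = 447.10 mm²; (rotated 10° about Z; rotation is an isometry so areas/perimeters/island counts are preserved). So its area = 447.10 mm². Layer 10 (z = 3.2): the cube (footprint 24×29) is included at this height (area 696.00 mm²); the r=6 sphere at (10.5, 0.5) contributes a regular 24-gon of circumradius √(6²−3.7²) = 4.723 (area = (24/2)·4.723²·sin(360°/24) = 69.29 mm²); the sphere at (9.5, 5): section is a regular 24-gon, circumradius = √(r²−h²) = √(12²−4.7²) = 11.041 (area = (24/2)·11.041²·sin(360°/24) = 378.63 mm²); After the difference (first − rest): starting from the 24×29 cube (696.00 mm²), the r=6 sphere at (10.5, 0.5) partially overlaps it — only the 39.34 mm² overlap (of its 69.29 mm²) is removed, clipping the outline; the r=12 sphere at (9.5, 5) partially overlaps it — only the 244.89 mm² overlap (of its 378.63 mm²) is removed, clipping the outline — area = 411.78 mm²; (rotated 10° about Z; rotation is an isometry so areas/perimeters/island counts are preserved). So its area = 411.78 mm². Layer 16 is larger (447.10 vs 411.78 mm²).

layer 16 (z = 5.12 mm)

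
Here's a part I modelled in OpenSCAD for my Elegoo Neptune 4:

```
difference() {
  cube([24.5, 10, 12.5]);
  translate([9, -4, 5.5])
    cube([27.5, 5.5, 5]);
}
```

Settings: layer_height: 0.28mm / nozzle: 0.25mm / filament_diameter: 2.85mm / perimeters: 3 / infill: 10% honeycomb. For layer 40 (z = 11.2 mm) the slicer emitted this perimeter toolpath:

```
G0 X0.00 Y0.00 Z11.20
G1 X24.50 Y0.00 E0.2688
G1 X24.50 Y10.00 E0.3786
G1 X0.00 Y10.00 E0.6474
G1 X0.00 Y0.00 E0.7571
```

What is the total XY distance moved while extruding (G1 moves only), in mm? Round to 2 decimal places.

69.00 mm

Sum the Euclidean lengths of each G1 segment: total = 69.00 mm.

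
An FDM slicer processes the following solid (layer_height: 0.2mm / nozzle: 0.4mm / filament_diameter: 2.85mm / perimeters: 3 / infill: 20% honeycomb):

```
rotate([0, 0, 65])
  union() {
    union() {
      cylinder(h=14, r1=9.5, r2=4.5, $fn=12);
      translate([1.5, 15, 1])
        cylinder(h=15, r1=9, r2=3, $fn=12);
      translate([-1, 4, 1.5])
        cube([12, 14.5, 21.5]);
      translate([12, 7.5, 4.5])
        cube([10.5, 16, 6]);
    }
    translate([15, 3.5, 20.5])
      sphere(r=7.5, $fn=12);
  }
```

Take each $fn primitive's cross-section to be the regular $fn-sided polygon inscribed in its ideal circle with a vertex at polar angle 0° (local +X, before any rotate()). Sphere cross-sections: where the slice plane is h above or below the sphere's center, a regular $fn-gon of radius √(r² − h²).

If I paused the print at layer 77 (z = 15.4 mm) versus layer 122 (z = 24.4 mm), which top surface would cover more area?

Layer 77 (z = 15.4): the cone is not intersected at this z (z outside [0, 14]); the cone at (1.5, 15) contributes a regular 12-gon of circumradius 3.240 (interpolated between r1=9 and r2=3 at t=0.960) (area = (12/2)·3.240²·sin(360°/12) = 31.49 mm²); the cube at (-1, 4) (footprint 12×14.5) is included at this height (area 174.00 mm²); the cube at (12, 7.5) is absent (z outside [4.5, 10.5]); Combining (union): the regions partially overlap — summed areas 205.49 mm² minus the doubly-counted overlap 29.70 mm² gives 175.79 mm² — area = 175.79 mm²; the r=7.5 sphere at (15, 3.5) slices to a regular 12-gon of circumradius 5.499 (√(r²−h²) with h=5.1 from center) (area = (12/2)·5.499²·sin(360°/12) = 90.72 mm²); Taking the union: the regions partially overlap — summed areas 266.51 mm² minus the doubly-counted overlap 2.68 mm² gives 263.82 mm² — area = 263.82 mm²; (rotated 65° about Z; rotation is an isometry so areas/perimeters/island counts are preserved). So its area = 263.82 mm². Layer 122 (z = 24.4): the cone is absent (z outside [0, 14]); the cone at (1.5, 15) is absent (z outside [1, 16]); the cube at (-1, 4) is absent (z outside [1.5, 23]); the cube at (12, 7.5) is not intersected at this z (z outside [4.5, 10.5]); Merging all regions: nothing is present at this height; the sphere at (15, 3.5): section is a regular 12-gon, circumradius = √(r²−h²) = √(7.5²−3.9²) = 6.406 (area = (12/2)·6.406²·sin(360°/12) = 123.12 mm²); Combining (union): only the r=7.5 sphere at (15, 3.5) is present, so the union is just that shape — area = 123.12 mm²; (rotated 65° about Z; rotation is an isometry so areas/perimeters/island counts are preserved). So its area = 123.12 mm². Layer 77 is larger (263.82 vs 123.12 mm²).

layer 77 (z = 15.4 mm)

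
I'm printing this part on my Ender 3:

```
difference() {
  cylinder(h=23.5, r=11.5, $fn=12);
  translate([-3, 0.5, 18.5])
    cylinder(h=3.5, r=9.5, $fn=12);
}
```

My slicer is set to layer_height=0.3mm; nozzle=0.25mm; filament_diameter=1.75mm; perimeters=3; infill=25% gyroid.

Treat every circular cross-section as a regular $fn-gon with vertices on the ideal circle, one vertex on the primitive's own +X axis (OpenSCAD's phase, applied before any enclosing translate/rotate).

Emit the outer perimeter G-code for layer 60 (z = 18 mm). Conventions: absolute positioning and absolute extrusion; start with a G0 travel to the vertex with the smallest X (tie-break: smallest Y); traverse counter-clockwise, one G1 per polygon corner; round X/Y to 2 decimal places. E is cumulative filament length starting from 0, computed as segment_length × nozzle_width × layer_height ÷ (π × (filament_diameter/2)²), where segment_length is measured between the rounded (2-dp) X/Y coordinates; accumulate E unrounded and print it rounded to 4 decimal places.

G0 X-11.50 Y0.00 Z18.00
G1 X-9.96 Y-5.75 E0.1856
G1 X-5.75 Y-9.96 E0.3713
G1 X0.00 Y-11.50 E0.5569
G1 X5.75 Y-9.96 E0.7425
G1 X9.96 Y-5.75 E0.9281
G1 X11.50 Y0.00 E1.1137
G1 X9.96 Y5.75 E1.2994
G1 X5.75 Y9.96 E1.4850
G1 X0.00 Y11.50 E1.6706
G1 X-5.75 Y9.96 E1.8562
G1 X-9.96 Y5.75 E2.0419
G1 X-11.50 Y0.00 E2.2275

At z = 18 mm: the r=11.5 cylinder gives a regular 12-gon of circumradius 11.5 (constant along its height); the cylinder at (-3, 0.5) is not intersected at this z (z outside [18.5, 22]); After the difference (first − rest): none of the subtracted shapes is present at this height, so the r=11.5 cylinder is unchanged — 1 connected region. The outline is a single polygon with 12 vertices. Extrusion per mm of travel: 0.25 × 0.3 / (π × 0.875²) = 0.031181. Accumulating E over each segment gives final E = 2.2275.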